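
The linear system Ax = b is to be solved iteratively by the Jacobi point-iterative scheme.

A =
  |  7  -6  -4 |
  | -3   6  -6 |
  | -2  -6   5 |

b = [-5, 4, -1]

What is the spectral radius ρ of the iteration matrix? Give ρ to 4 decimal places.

1.5194

A = D + L + U where D = diag(7, 6, 5).
Jacobi T = -D⁻¹(L+U): T[2,0] = -(-2)/(5) = +0.4000; T[2,2] = 0.
  T[0,:] = [+0.0000, +0.8571, +0.5714]
  T[1,:] = [+0.5000, +0.0000, +1.0000]
  T[2,:] = [+0.4000, +1.2000, +0.0000]
|roots of det(T-λI)|: 1.5194, 1.1144, 0.4050.
spectral radius ρ = 1.5194; 1.5194 > 1 ⇒ diverges.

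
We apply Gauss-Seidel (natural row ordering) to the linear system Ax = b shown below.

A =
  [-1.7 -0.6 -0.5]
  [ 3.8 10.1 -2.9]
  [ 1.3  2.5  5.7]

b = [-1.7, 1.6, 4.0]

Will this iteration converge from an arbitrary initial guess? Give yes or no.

A = D + L + U where D = diag(-1.7, 10.1, 5.7).
GS T = -(D+L)⁻¹U: row 0 first, T[0,1] = -(-0.6)/(-1.7) = -0.3529; later rows by forward substitution.
  T[0,:] = [+0.0000, -0.3529, -0.2941]
  T[1,:] = [+0.0000, +0.1328, +0.3978]
  T[2,:] = [+0.0000, +0.0223, -0.1074]
|λ(T)| sorted: 0.1653, 0.1399, 0.0000.
ρ(T) = max|λ| = 0.1653; 0.1653 < 1, so it converges for any x₀.

yes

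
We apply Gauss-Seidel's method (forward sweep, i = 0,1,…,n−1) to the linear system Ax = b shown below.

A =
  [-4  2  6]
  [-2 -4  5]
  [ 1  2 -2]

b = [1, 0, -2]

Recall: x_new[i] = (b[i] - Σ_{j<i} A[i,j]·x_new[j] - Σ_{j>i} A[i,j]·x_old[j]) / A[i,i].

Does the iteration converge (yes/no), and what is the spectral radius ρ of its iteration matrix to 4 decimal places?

no, ρ = 1.2500

Diagonal D = diag(-4, -4, -2); L, U strict lower/upper.
Gauss-Seidel: T = -(D+L)⁻¹U, row 0 first, T[0,2] = -(6)/(-4) = +1.5000; later rows by forward substitution.
  T[0,:] = [+0.0000  +0.5000  +1.5000]
  T[1,:] = [+0.0000  -0.2500  +0.5000]
  T[2,:] = [+0.0000  +0.0000  +1.2500]
|eigenvalues of T|: 1.2500, 0.2500, 0.0000.
ρ = 1.2500; 1.2500 > 1: divergent.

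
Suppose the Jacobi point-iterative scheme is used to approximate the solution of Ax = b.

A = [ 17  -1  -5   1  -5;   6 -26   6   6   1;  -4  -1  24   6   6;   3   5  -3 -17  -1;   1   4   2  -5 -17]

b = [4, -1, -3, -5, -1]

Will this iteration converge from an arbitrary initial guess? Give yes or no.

yes

Let D = diag(17, -26, 24, -17, -17); L, U the strict triangles.
Jacobi: T = -D⁻¹(L+U), T[4,0] = -(1)/(-17) = +0.0588; T[4,4] = 0.
  T[0,:] = [+0.0000  +0.0588  +0.2941  -0.0588  +0.2941]
  T[1,:] = [+0.2308  +0.0000  +0.2308  +0.2308  +0.0385]
  T[2,:] = [+0.1667  +0.0417  +0.0000  -0.2500  -0.2500]
  T[3,:] = [+0.1765  +0.2941  -0.1765  +0.0000  -0.0588]
  T[4,:] = [+0.0588  +0.2353  +0.1176  -0.2941  +0.0000]
eigenvalue magnitudes: 0.5377, 0.3754, 0.3754, 0.1409, 0.1409.
ρ(T) = max|λ| = 0.5377; 0.5377 < 1, so it converges for any x₀.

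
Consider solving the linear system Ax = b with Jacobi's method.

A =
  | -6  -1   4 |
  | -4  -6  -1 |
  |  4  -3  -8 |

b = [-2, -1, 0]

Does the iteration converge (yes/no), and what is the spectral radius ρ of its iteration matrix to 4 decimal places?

yes, ρ = 0.8484

A = D + L + U where D = diag(-6, -6, -8).
Jacobi T = -D⁻¹(L+U): T[0,2] = -(4)/(-6) = +0.6667; T[0,0] = 0.
  T[0,:] = [+0.0000 -0.1667 +0.6667]
  T[1,:] = [-0.6667 +0.0000 -0.1667]
  T[2,:] = [+0.5000 -0.3750 +0.0000]
|roots of det(T-λI)|: 0.8484, 0.4613, 0.4613.
spectral radius ρ = 0.8484; 0.8484 < 1, so it converges for any x₀.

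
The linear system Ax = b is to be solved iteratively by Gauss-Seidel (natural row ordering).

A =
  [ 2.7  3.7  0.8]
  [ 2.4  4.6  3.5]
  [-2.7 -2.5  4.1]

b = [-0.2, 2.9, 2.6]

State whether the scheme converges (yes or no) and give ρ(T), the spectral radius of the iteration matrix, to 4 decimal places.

Split A = D + L + U, D = diag(2.7, 4.6, 4.1).
GS T = -(D+L)⁻¹U: row 0 first, T[0,2] = -(0.8)/(2.7) = -0.2963; later rows by forward substitution.
  T[0,:] = [+0.0000, -1.3704, -0.2963]
  T[1,:] = [+0.0000, +0.7150, -0.6063]
  T[2,:] = [+0.0000, -0.4665, -0.5648]
moduli |λ_i(T)| = 0.9071, 0.7569, 0.0000.
ρ(T) = max|λ| = 0.9071; 0.9071 < 1 ⇒ converges.

yes, ρ = 0.9071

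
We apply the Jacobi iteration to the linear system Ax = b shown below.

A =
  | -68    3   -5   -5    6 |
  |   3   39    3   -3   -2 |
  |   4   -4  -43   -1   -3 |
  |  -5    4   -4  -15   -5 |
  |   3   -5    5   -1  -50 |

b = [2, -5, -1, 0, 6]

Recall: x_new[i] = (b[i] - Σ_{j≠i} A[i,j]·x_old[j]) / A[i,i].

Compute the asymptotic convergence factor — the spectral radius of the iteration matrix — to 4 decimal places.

0.3022

Write A = D+L+U with D = diag(-68, 39, -43, -15, -50).
Jacobi: T = -D⁻¹(L+U), T[4,3] = -(-1)/(-50) = -0.0200; T[4,4] = 0.
  T[0,:] = [+0.0000  +0.0441  -0.0735  -0.0735  +0.0882]
  T[1,:] = [-0.0769  +0.0000  -0.0769  +0.0769  +0.0513]
  T[2,:] = [+0.0930  -0.0930  +0.0000  -0.0233  -0.0698]
  T[3,:] = [-0.3333  +0.2667  -0.2667  +0.0000  -0.3333]
  T[4,:] = [+0.0600  -0.1000  +0.1000  -0.0200  +0.0000]
|λ(T)| sorted: 0.3022, 0.1350, 0.1187, 0.1187, 0.1019.
ρ(T) = max|λ| = 0.3022; 0.3022 < 1 ⇒ converges.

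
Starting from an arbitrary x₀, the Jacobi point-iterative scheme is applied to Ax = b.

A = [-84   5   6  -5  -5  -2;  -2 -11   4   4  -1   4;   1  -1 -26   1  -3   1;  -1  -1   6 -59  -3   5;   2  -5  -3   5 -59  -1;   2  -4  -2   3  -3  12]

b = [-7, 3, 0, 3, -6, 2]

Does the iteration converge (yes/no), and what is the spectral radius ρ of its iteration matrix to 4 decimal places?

Diagonal D = diag(-84, -11, -26, -59, -59, 12); L, U strict lower/upper.
T_J = -D⁻¹(L+U): T[4,1] = -(-5)/(-59) = -0.0847; T[4,4] = 0.
  T[0,:] = [+0.0000 +0.0595 +0.0714 -0.0595 -0.0595 -0.0238]
  T[1,:] = [-0.1818 +0.0000 +0.3636 +0.3636 -0.0909 +0.3636]
  T[2,:] = [+0.0385 -0.0385 +0.0000 +0.0385 -0.1154 +0.0385]
  T[3,:] = [-0.0169 -0.0169 +0.1017 +0.0000 -0.0508 +0.0847]
  T[4,:] = [+0.0339 -0.0847 -0.0508 +0.0847 +0.0000 -0.0169]
  T[5,:] = [-0.1667 +0.3333 +0.1667 -0.2500 +0.2500 +0.0000]
moduli |λ_i(T)| = 0.3267, 0.2191, 0.1177, 0.0822, 0.0629, 0.0295.
ρ(T) = max|λ| = 0.3267; 0.3267 < 1 ⇒ converges.

yes, ρ = 0.3267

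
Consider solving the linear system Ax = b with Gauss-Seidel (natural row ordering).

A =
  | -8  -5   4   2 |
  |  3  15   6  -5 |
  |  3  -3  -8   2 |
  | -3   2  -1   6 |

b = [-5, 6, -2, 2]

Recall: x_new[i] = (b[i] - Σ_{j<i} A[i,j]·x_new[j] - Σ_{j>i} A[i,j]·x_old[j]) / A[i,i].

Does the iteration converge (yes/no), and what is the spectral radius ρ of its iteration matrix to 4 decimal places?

A = D + L + U where D = diag(-8, 15, -8, 6).
GS T = -(D+L)⁻¹U: row 0 first, T[0,3] = -(2)/(-8) = +0.2500; later rows by forward substitution.
  T[0,:] = [+0.0000  -0.6250  +0.5000  +0.2500]
  T[1,:] = [+0.0000  +0.1250  -0.5000  +0.2833]
  T[2,:] = [+0.0000  -0.2812  +0.3750  +0.2375]
  T[3,:] = [+0.0000  -0.4010  +0.4792  +0.0701]
eigenvalue magnitudes: 0.7139, 0.2092, 0.2092, 0.0000.
ρ = 0.7139; 0.7139 < 1 ⇒ converges.

yes, ρ = 0.7139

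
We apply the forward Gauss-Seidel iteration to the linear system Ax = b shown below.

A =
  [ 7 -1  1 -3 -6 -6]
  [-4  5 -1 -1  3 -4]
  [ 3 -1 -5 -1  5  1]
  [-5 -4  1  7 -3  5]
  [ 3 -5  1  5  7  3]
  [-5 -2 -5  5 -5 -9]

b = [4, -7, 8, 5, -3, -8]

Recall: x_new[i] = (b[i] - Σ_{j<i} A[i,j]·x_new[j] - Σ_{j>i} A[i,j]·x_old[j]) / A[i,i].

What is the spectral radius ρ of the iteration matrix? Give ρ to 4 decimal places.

Write A = D+L+U with D = diag(7, 5, -5, 7, 7, -9).
Gauss-Seidel: T = -(D+L)⁻¹U, row 0 first, T[0,4] = -(-6)/(7) = +0.8571; later rows by forward substitution.
  T[0,:] = [+0.0000, +0.1429, -0.1429, +0.4286, +0.8571, +0.8571]
  T[1,:] = [+0.0000, +0.1143, +0.0857, +0.5429, +0.0857, +1.4857]
  T[2,:] = [+0.0000, +0.0629, -0.1029, -0.0514, +1.4971, +0.4171]
  T[3,:] = [+0.0000, +0.1584, -0.0384, +0.6237, +0.8759, +0.6873]
  T[4,:] = [+0.0000, -0.1017, +0.1645, -0.2341, -1.1457, -0.2852]
  T[5,:] = [+0.0000, +0.0048, +0.0047, +0.1464, -0.2039, -0.4978]
|λ(T)| sorted: 1.3221, 0.7256, 0.5212, 0.1192, 0.0098, 0.0000.
spectral radius ρ = 1.3221; 1.3221 > 1 ⇒ diverges.

1.3221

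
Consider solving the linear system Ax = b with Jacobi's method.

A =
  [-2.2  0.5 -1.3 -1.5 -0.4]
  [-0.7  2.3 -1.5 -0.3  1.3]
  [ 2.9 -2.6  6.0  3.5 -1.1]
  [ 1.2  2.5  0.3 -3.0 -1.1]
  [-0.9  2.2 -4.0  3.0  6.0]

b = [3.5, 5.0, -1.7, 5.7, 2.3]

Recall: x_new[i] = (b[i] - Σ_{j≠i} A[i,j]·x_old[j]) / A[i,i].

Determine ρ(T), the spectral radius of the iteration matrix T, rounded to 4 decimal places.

A = D + L + U where D = diag(-2.2, 2.3, 6, -3, 6).
Jacobi: T = -D⁻¹(L+U), T[0,4] = -(-0.4)/(-2.2) = -0.1818; T[0,0] = 0.
  T[0,:] = [+0.0000  +0.2273  -0.5909  -0.6818  -0.1818]
  T[1,:] = [+0.3043  +0.0000  +0.6522  +0.1304  -0.5652]
  T[2,:] = [-0.4833  +0.4333  +0.0000  -0.5833  +0.1833]
  T[3,:] = [+0.4000  +0.8333  +0.1000  +0.0000  -0.3667]
  T[4,:] = [+0.1500  -0.3667  +0.6667  -0.5000  +0.0000]
|roots of det(T-λI)|: 1.1819, 0.8786, 0.6276, 0.6276, 0.5841.
spectral radius ρ = 1.1819; 1.1819 > 1 ⇒ diverges.

1.1819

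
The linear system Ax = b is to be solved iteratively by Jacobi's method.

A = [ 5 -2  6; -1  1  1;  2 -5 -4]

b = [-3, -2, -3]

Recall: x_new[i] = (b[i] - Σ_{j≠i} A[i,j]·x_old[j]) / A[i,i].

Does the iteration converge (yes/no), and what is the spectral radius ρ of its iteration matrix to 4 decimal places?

Let D = diag(5, 1, -4); L, U the strict triangles.
Jacobi: T = -D⁻¹(L+U), T[0,1] = -(-2)/(5) = +0.4000; T[0,0] = 0.
  T[0,:] = [+0.0000 +0.4000 -1.2000]
  T[1,:] = [+1.0000 +0.0000 -1.0000]
  T[2,:] = [+0.5000 -1.2500 +0.0000]
|eigenvalues of T|: 1.4054, 0.9618, 0.9618.
ρ(T) = max|λ| = 1.4054; 1.4054 > 1, so it fails to converge.

no, ρ = 1.4054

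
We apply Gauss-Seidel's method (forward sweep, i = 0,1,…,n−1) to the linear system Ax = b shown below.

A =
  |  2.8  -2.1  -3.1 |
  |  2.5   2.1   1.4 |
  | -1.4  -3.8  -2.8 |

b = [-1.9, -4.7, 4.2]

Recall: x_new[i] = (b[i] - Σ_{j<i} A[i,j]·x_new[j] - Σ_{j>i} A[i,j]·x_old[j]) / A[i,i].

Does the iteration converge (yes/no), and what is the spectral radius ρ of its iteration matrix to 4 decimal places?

no, ρ = 1.4228

Diagonal D = diag(2.8, 2.1, -2.8); L, U strict lower/upper.
T_GS = -(D+L)⁻¹U: row 0 first, T[0,1] = -(-2.1)/(2.8) = +0.7500; later rows by forward substitution.
  T[0,:] = [+0.0000 +0.7500 +1.1071]
  T[1,:] = [+0.0000 -0.8929 -1.9847]
  T[2,:] = [+0.0000 +0.8367 +2.1399]
moduli |λ_i(T)| = 1.4228, 0.1757, 0.0000.
spectral radius ρ = 1.4228; 1.4228 > 1 ⇒ diverges.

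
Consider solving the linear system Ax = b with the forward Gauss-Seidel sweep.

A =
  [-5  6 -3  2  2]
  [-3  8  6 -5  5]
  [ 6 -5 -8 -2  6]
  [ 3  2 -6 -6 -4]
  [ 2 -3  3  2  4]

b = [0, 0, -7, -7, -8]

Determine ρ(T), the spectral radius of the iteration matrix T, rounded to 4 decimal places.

1.5231

Let D = diag(-5, 8, -8, -6, 4); L, U the strict triangles.
GS T = -(D+L)⁻¹U: row 0 first, T[0,3] = -(2)/(-5) = +0.4000; later rows by forward substitution.
  T[0,:] = [+0.0000, +1.2000, -0.6000, +0.4000, +0.4000]
  T[1,:] = [+0.0000, +0.4500, -0.9750, +0.7750, -0.4750]
  T[2,:] = [+0.0000, +0.6188, +0.1594, -0.4344, +1.3469]
  T[3,:] = [+0.0000, +0.1313, -0.7844, +0.8927, -1.9719]
  T[4,:] = [+0.0000, -0.7922, -0.1586, +0.2607, -0.5805]
moduli |λ_i(T)| = 1.5231, 1.0715, 1.0715, 0.0429, 0.0000.
ρ(T) = max|λ| = 1.5231; 1.5231 > 1 ⇒ diverges.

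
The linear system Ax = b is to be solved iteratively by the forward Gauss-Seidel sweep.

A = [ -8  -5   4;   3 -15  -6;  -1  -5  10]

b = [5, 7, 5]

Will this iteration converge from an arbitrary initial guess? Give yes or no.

Let D = diag(-8, -15, 10); L, U the strict triangles.
T_GS = -(D+L)⁻¹U: row 0 first, T[0,2] = -(4)/(-8) = +0.5000; later rows by forward substitution.
  T[0,:] = [+0.0000, -0.6250, +0.5000]
  T[1,:] = [+0.0000, -0.1250, -0.3000]
  T[2,:] = [+0.0000, -0.1250, -0.1000]
eigenvalue magnitudes: 0.3066, 0.0816, 0.0000.
spectral radius ρ = 0.3066; 0.3066 < 1 ⇒ converges.

yes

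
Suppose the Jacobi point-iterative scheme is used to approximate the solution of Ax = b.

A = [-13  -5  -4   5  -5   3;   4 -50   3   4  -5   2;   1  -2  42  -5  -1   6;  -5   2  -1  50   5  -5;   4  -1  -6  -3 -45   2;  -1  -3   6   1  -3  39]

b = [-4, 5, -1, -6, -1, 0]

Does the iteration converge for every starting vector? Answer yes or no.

Diagonal D = diag(-13, -50, 42, 50, -45, 39); L, U strict lower/upper.
T_J = -D⁻¹(L+U): T[0,3] = -(5)/(-13) = +0.3846; T[0,0] = 0.
  T[0,:] = [+0.0000, -0.3846, -0.3077, +0.3846, -0.3846, +0.2308]
  T[1,:] = [+0.0800, +0.0000, +0.0600, +0.0800, -0.1000, +0.0400]
  T[2,:] = [-0.0238, +0.0476, +0.0000, +0.1190, +0.0238, -0.1429]
  T[3,:] = [+0.1000, -0.0400, +0.0200, +0.0000, -0.1000, +0.1000]
  T[4,:] = [+0.0889, -0.0222, -0.1333, -0.0667, +0.0000, +0.0444]
  T[5,:] = [+0.0256, +0.0769, -0.1538, -0.0256, +0.0769, +0.0000]
|roots of det(T-λI)|: 0.2481, 0.1722, 0.1722, 0.1627, 0.1075, 0.0007.
ρ = 0.2481; 0.2481 < 1, so it converges for any x₀.

yes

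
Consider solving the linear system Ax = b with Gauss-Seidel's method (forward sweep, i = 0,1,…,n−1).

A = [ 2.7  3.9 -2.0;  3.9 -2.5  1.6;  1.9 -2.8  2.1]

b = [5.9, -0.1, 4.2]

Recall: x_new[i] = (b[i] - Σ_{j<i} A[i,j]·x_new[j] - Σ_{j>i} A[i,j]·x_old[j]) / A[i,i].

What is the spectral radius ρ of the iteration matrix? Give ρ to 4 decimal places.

1.2168

Diagonal D = diag(2.7, -2.5, 2.1); L, U strict lower/upper.
Gauss-Seidel: T = -(D+L)⁻¹U, row 0 first, T[0,2] = -(-2)/(2.7) = +0.7407; later rows by forward substitution.
  T[0,:] = [+0.0000, -1.4444, +0.7407]
  T[1,:] = [+0.0000, -2.2533, +1.7956]
  T[2,:] = [+0.0000, -1.6976, +1.7239]
|λ(T)| sorted: 1.2168, 0.6874, 0.0000.
ρ(T) = max|λ| = 1.2168; 1.2168 > 1: divergent.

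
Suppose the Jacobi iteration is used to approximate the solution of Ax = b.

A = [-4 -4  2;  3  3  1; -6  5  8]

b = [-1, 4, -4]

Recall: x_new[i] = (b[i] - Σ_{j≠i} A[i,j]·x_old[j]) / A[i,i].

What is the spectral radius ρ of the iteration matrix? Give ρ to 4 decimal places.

1.4081

Diagonal D = diag(-4, 3, 8); L, U strict lower/upper.
Jacobi T = -D⁻¹(L+U): T[0,2] = -(2)/(-4) = +0.5000; T[0,0] = 0.
  T[0,:] = [+0.0000 -1.0000 +0.5000]
  T[1,:] = [-1.0000 +0.0000 -0.3333]
  T[2,:] = [+0.7500 -0.6250 +0.0000]
moduli |λ_i(T)| = 1.4081, 1.0143, 0.3938.
ρ(T) = max|λ| = 1.4081; 1.4081 > 1: divergent.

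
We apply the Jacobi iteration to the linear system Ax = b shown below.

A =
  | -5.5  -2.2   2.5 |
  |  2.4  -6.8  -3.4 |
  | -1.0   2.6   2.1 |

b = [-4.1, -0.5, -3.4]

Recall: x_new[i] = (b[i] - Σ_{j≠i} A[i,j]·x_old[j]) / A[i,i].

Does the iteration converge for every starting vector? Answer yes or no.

Write A = D+L+U with D = diag(-5.5, -6.8, 2.1).
Jacobi T = -D⁻¹(L+U): T[1,0] = -(2.4)/(-6.8) = +0.3529; T[1,1] = 0.
  T[0,:] = [+0.0000, -0.4000, +0.4545]
  T[1,:] = [+0.3529, +0.0000, -0.5000]
  T[2,:] = [+0.4762, -1.2381, +0.0000]
|roots of det(T-λI)|: 0.8996, 0.7454, 0.1542.
spectral radius ρ = 0.8996; 0.8996 < 1 ⇒ converges.

yes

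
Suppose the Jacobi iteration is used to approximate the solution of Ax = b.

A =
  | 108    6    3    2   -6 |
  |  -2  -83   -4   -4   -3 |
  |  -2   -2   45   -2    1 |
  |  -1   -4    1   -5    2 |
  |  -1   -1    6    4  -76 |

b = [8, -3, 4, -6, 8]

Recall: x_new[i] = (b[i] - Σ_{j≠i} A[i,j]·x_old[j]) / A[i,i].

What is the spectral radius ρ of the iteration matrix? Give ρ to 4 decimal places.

0.2834

Split A = D + L + U, D = diag(108, -83, 45, -5, -76).
Jacobi T = -D⁻¹(L+U): T[4,1] = -(-1)/(-76) = -0.0132; T[4,4] = 0.
  T[0,:] = [+0.0000 -0.0556 -0.0278 -0.0185 +0.0556]
  T[1,:] = [-0.0241 +0.0000 -0.0482 -0.0482 -0.0361]
  T[2,:] = [+0.0444 +0.0444 +0.0000 +0.0444 -0.0222]
  T[3,:] = [-0.2000 -0.8000 +0.2000 +0.0000 +0.4000]
  T[4,:] = [-0.0132 -0.0132 +0.0789 +0.0526 +0.0000]
|eigenvalues of T|: 0.2834, 0.2378, 0.0290, 0.0290, 0.0178.
ρ = 0.2834; 0.2834 < 1 ⇒ converges.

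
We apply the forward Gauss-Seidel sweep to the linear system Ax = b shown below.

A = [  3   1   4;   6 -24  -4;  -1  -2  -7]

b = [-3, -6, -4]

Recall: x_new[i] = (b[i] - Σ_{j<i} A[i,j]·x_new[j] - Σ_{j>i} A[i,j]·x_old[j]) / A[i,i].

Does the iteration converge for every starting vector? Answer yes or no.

Split A = D + L + U, D = diag(3, -24, -7).
Gauss-Seidel: T = -(D+L)⁻¹U, row 0 first, T[0,2] = -(4)/(3) = -1.3333; later rows by forward substitution.
  T[0,:] = [+0.0000, -0.3333, -1.3333]
  T[1,:] = [+0.0000, -0.0833, -0.5000]
  T[2,:] = [+0.0000, +0.0714, +0.3333]
|roots of det(T-λI)|: 0.2127, 0.0373, 0.0000.
ρ = 0.2127; 0.2127 < 1: convergent.

yes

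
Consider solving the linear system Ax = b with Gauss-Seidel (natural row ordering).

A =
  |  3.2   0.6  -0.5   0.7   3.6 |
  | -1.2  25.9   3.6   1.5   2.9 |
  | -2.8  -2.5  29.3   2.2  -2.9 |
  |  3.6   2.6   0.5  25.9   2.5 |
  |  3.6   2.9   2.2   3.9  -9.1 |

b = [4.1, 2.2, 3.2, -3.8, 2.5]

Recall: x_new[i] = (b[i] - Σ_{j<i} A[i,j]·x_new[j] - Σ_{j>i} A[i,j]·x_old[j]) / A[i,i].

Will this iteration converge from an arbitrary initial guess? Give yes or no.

yes

Write A = D+L+U with D = diag(3.2, 25.9, 29.3, 25.9, -9.1).
GS T = -(D+L)⁻¹U: row 0 first, T[0,1] = -(0.6)/(3.2) = -0.1875; later rows by forward substitution.
  T[0,:] = [+0.0000 -0.1875 +0.1562 -0.2187 -1.1250]
  T[1,:] = [+0.0000 -0.0087 -0.1318 -0.0681 -0.1641]
  T[2,:] = [+0.0000 -0.0187 +0.0037 -0.1018 -0.0225]
  T[3,:] = [+0.0000 +0.0273 -0.0086 +0.0392 +0.0768]
  T[4,:] = [+0.0000 -0.0698 +0.0170 -0.1160 -0.4699]
|eigenvalues of T|: 0.4735, 0.0842, 0.0433, 0.0433, 0.0000.
ρ = 0.4735; 0.4735 < 1, so it converges for any x₀.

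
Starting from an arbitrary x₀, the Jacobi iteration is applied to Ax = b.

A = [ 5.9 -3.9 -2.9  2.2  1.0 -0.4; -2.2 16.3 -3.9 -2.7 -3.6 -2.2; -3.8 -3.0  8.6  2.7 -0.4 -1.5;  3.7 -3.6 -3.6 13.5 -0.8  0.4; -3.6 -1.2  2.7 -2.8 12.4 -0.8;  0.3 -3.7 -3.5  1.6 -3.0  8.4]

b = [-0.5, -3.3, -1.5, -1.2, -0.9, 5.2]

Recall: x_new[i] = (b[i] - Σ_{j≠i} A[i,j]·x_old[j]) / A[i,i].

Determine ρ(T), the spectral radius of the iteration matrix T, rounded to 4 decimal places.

0.8437

Diagonal D = diag(5.9, 16.3, 8.6, 13.5, 12.4, 8.4); L, U strict lower/upper.
Jacobi: T = -D⁻¹(L+U), T[3,4] = -(-0.8)/(13.5) = +0.0593; T[3,3] = 0.
  T[0,:] = [+0.0000  +0.6610  +0.4915  -0.3729  -0.1695  +0.0678]
  T[1,:] = [+0.1350  +0.0000  +0.2393  +0.1656  +0.2209  +0.1350]
  T[2,:] = [+0.4419  +0.3488  +0.0000  -0.3140  +0.0465  +0.1744]
  T[3,:] = [-0.2741  +0.2667  +0.2667  +0.0000  +0.0593  -0.0296]
  T[4,:] = [+0.2903  +0.0968  -0.2177  +0.2258  +0.0000  +0.0645]
  T[5,:] = [-0.0357  +0.4405  +0.4167  -0.1905  +0.3571  +0.0000]
eigenvalue magnitudes: 0.8437, 0.5302, 0.2946, 0.2373, 0.2246, 0.2246.
ρ = 0.8437; 0.8437 < 1 ⇒ converges.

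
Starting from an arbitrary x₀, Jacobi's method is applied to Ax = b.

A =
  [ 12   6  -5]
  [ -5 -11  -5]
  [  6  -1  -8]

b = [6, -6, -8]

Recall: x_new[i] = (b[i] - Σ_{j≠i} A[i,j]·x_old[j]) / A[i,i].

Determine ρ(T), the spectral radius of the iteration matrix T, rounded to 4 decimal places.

0.9011

Diagonal D = diag(12, -11, -8); L, U strict lower/upper.
Jacobi: T = -D⁻¹(L+U), T[2,1] = -(-1)/(-8) = -0.1250; T[2,2] = 0.
  T[0,:] = [+0.0000 -0.5000 +0.4167]
  T[1,:] = [-0.4545 +0.0000 -0.4545]
  T[2,:] = [+0.7500 -0.1250 +0.0000]
|eigenvalues of T|: 0.9011, 0.4641, 0.4641.
ρ = 0.9011; 0.9011 < 1, so it converges for any x₀.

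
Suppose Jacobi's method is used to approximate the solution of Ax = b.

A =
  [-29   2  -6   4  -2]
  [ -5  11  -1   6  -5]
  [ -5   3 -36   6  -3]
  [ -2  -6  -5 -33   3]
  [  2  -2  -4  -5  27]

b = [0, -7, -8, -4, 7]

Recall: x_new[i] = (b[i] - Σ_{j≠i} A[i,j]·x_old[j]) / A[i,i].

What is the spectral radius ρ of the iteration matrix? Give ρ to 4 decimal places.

0.4551

Diagonal D = diag(-29, 11, -36, -33, 27); L, U strict lower/upper.
Jacobi T = -D⁻¹(L+U): T[1,4] = -(-5)/(11) = +0.4545; T[1,1] = 0.
  T[0,:] = [+0.0000, +0.0690, -0.2069, +0.1379, -0.0690]
  T[1,:] = [+0.4545, +0.0000, +0.0909, -0.5455, +0.4545]
  T[2,:] = [-0.1389, +0.0833, +0.0000, +0.1667, -0.0833]
  T[3,:] = [-0.0606, -0.1818, -0.1515, +0.0000, +0.0909]
  T[4,:] = [-0.0741, +0.0741, +0.1481, +0.1852, +0.0000]
|roots of det(T-λI)|: 0.4551, 0.2724, 0.1782, 0.1435, 0.1390.
ρ(T) = max|λ| = 0.4551; 0.4551 < 1, so it converges for any x₀.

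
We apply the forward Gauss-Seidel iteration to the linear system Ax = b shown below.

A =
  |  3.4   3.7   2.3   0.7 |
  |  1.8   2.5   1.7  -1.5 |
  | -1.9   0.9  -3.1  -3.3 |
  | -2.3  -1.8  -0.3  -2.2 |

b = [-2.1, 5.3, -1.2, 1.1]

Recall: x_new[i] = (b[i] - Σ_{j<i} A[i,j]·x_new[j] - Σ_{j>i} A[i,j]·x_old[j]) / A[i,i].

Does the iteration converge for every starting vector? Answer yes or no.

no

Write A = D+L+U with D = diag(3.4, 2.5, -3.1, -2.2).
GS T = -(D+L)⁻¹U: row 0 first, T[0,2] = -(2.3)/(3.4) = -0.6765; later rows by forward substitution.
  T[0,:] = [+0.0000  -1.0882  -0.6765  -0.2059]
  T[1,:] = [+0.0000  +0.7835  -0.1929  +0.7482]
  T[2,:] = [+0.0000  +0.8945  +0.3586  -0.7211]
  T[3,:] = [+0.0000  +0.3747  +0.8162  -0.2986]
|λ(T)| sorted: 1.1224, 0.8566, 0.8566, 0.0000.
ρ = 1.1224; 1.1224 > 1 ⇒ diverges.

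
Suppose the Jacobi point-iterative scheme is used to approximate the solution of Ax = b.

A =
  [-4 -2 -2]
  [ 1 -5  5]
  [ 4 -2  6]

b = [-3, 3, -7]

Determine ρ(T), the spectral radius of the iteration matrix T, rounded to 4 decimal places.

Diagonal D = diag(-4, -5, 6); L, U strict lower/upper.
Jacobi T = -D⁻¹(L+U): T[2,1] = -(-2)/(6) = +0.3333; T[2,2] = 0.
  T[0,:] = [+0.0000  -0.5000  -0.5000]
  T[1,:] = [+0.2000  +0.0000  +1.0000]
  T[2,:] = [-0.6667  +0.3333  +0.0000]
|eigenvalues of T|: 0.9410, 0.5646, 0.5646.
ρ(T) = max|λ| = 0.9410; 0.9410 < 1, so it converges for any x₀.

0.9410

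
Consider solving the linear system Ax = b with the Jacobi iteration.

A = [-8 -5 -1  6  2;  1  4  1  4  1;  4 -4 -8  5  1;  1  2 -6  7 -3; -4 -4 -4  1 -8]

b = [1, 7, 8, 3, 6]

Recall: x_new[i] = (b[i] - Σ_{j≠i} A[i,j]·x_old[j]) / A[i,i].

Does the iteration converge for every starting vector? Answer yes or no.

Split A = D + L + U, D = diag(-8, 4, -8, 7, -8).
T_J = -D⁻¹(L+U): T[1,0] = -(1)/(4) = -0.2500; T[1,1] = 0.
  T[0,:] = [+0.0000, -0.6250, -0.1250, +0.7500, +0.2500]
  T[1,:] = [-0.2500, +0.0000, -0.2500, -1.0000, -0.2500]
  T[2,:] = [+0.5000, -0.5000, +0.0000, +0.6250, +0.1250]
  T[3,:] = [-0.1429, -0.2857, +0.8571, +0.0000, +0.4286]
  T[4,:] = [-0.5000, -0.5000, -0.5000, +0.1250, +0.0000]
|eigenvalues of T|: 1.2289, 0.6294, 0.6294, 0.2014, 0.2014.
spectral radius ρ = 1.2289; 1.2289 > 1 ⇒ diverges.

no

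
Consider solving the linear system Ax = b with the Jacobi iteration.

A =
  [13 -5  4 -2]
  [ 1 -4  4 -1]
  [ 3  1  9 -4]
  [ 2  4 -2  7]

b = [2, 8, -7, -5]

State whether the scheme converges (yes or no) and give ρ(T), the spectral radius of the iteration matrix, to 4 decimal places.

Write A = D+L+U with D = diag(13, -4, 9, 7).
Jacobi: T = -D⁻¹(L+U), T[0,2] = -(4)/(13) = -0.3077; T[0,0] = 0.
  T[0,:] = [+0.0000  +0.3846  -0.3077  +0.1538]
  T[1,:] = [+0.2500  +0.0000  +1.0000  -0.2500]
  T[2,:] = [-0.3333  -0.1111  +0.0000  +0.4444]
  T[3,:] = [-0.2857  -0.5714  +0.2857  +0.0000]
|eigenvalues of T|: 0.8291, 0.6539, 0.6539, 0.0603.
ρ(T) = max|λ| = 0.8291; 0.8291 < 1 ⇒ converges.

yes, ρ = 0.8291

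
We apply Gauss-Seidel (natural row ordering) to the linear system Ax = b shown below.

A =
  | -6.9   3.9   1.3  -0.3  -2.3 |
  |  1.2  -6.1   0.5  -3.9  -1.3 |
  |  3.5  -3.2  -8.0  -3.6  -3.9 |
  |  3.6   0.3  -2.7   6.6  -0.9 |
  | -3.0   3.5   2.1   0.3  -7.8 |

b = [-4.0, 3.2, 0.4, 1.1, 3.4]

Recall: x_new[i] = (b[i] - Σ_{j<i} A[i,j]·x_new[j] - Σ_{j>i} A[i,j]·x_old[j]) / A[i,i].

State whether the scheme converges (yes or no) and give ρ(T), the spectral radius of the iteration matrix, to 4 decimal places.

Let D = diag(-6.9, -6.1, -8, 6.6, -7.8); L, U the strict triangles.
Gauss-Seidel: T = -(D+L)⁻¹U, row 0 first, T[0,4] = -(-2.3)/(-6.9) = -0.3333; later rows by forward substitution.
  T[0,:] = [+0.0000  +0.5652  +0.1884  -0.0435  -0.3333]
  T[1,:] = [+0.0000  +0.1112  +0.1190  -0.6479  -0.2787]
  T[2,:] = [+0.0000  +0.2028  +0.0348  -0.2099  -0.5219]
  T[3,:] = [+0.0000  -0.2304  -0.0939  -0.0327  +0.1174]
  T[4,:] = [+0.0000  -0.1218  -0.0133  -0.3318  -0.1328]
eigenvalue magnitudes: 0.5006, 0.4134, 0.0727, 0.0727, 0.0000.
ρ = 0.5006; 0.5006 < 1, so it converges for any x₀.

yes, ρ = 0.5006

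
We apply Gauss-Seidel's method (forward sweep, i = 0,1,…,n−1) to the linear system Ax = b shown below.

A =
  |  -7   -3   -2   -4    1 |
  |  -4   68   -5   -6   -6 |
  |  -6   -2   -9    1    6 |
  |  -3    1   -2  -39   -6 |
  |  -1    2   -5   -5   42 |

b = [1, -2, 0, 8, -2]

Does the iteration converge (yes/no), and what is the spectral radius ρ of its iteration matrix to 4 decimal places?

Write A = D+L+U with D = diag(-7, 68, -9, -39, 42).
T_GS = -(D+L)⁻¹U: row 0 first, T[0,4] = -(1)/(-7) = +0.1429; later rows by forward substitution.
  T[0,:] = [+0.0000 -0.4286 -0.2857 -0.5714 +0.1429]
  T[1,:] = [+0.0000 -0.0252 +0.0567 +0.0546 +0.0966]
  T[2,:] = [+0.0000 +0.2913 +0.1779 +0.4799 +0.5500]
  T[3,:] = [+0.0000 +0.0174 +0.0143 +0.0207 -0.1906]
  T[4,:] = [+0.0000 +0.0277 +0.0134 +0.0434 +0.0416]
|λ(T)| sorted: 0.2872, 0.0732, 0.0247, 0.0247, 0.0000.
ρ(T) = max|λ| = 0.2872; 0.2872 < 1, so it converges for any x₀.

yes, ρ = 0.2872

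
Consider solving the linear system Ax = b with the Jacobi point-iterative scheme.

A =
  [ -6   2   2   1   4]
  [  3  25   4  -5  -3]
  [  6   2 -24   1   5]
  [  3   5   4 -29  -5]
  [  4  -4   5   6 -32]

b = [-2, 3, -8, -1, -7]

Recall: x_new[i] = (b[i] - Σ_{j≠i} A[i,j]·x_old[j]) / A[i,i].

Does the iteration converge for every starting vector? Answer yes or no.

yes

Split A = D + L + U, D = diag(-6, 25, -24, -29, -32).
Jacobi T = -D⁻¹(L+U): T[1,0] = -(3)/(25) = -0.1200; T[1,1] = 0.
  T[0,:] = [+0.0000, +0.3333, +0.3333, +0.1667, +0.6667]
  T[1,:] = [-0.1200, +0.0000, -0.1600, +0.2000, +0.1200]
  T[2,:] = [+0.2500, +0.0833, +0.0000, +0.0417, +0.2083]
  T[3,:] = [+0.1034, +0.1724, +0.1379, +0.0000, -0.1724]
  T[4,:] = [+0.1250, -0.1250, +0.1562, +0.1875, +0.0000]
|roots of det(T-λI)|: 0.5164, 0.3693, 0.3693, 0.2986, 0.2116.
ρ = 0.5164; 0.5164 < 1, so it converges for any x₀.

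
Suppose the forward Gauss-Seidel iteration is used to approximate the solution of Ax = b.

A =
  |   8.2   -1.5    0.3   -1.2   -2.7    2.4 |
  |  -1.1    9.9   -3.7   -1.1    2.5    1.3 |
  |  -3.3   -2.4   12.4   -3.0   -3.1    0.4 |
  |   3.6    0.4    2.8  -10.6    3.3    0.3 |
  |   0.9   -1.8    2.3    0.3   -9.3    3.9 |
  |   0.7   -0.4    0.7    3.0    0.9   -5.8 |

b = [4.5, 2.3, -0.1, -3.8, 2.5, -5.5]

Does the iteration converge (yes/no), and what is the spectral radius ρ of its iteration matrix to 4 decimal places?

yes, ρ = 0.5299

Split A = D + L + U, D = diag(8.2, 9.9, 12.4, -10.6, -9.3, -5.8).
GS T = -(D+L)⁻¹U: row 0 first, T[0,2] = -(0.3)/(8.2) = -0.0366; later rows by forward substitution.
  T[0,:] = [+0.0000  +0.1829  -0.0366  +0.1463  +0.3293  -0.2927]
  T[1,:] = [+0.0000  +0.0203  +0.3697  +0.1274  -0.2159  -0.1638]
  T[2,:] = [+0.0000  +0.0526  +0.0618  +0.3055  +0.2958  -0.1419]
  T[3,:] = [+0.0000  +0.0768  +0.0179  +0.1352  +0.4931  -0.1148]
  T[4,:] = [+0.0000  +0.0293  -0.0592  +0.0694  +0.1627  +0.3840]
  T[5,:] = [+0.0000  +0.0713  -0.0224  +0.1265  +0.3707  -0.0409]
|eigenvalues of T|: 0.5299, 0.2848, 0.1284, 0.1284, 0.1047, 0.0000.
ρ = 0.5299; 0.5299 < 1 ⇒ converges.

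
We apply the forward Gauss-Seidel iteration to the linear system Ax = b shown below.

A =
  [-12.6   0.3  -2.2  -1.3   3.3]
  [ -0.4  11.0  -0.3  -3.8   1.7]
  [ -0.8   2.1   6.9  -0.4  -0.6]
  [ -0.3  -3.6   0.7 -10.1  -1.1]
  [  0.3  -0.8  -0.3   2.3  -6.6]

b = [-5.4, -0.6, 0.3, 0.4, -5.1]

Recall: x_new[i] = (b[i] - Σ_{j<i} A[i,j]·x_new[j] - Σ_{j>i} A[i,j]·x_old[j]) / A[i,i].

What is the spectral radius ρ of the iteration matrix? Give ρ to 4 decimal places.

0.1502

Let D = diag(-12.6, 11, 6.9, -10.1, -6.6); L, U the strict triangles.
T_GS = -(D+L)⁻¹U: row 0 first, T[0,3] = -(-1.3)/(-12.6) = -0.1032; later rows by forward substitution.
  T[0,:] = [+0.0000, +0.0238, -0.1746, -0.1032, +0.2619]
  T[1,:] = [+0.0000, +0.0009, +0.0209, +0.3417, -0.1450]
  T[2,:] = [+0.0000, +0.0025, -0.0266, -0.0580, +0.1615]
  T[3,:] = [+0.0000, -0.0008, -0.0041, -0.1227, -0.0538]
  T[4,:] = [+0.0000, +0.0006, -0.0107, -0.0862, +0.0034]
moduli |λ_i(T)| = 0.1502, 0.0240, 0.0240, 0.0022, 0.0000.
ρ = 0.1502; 0.1502 < 1 ⇒ converges.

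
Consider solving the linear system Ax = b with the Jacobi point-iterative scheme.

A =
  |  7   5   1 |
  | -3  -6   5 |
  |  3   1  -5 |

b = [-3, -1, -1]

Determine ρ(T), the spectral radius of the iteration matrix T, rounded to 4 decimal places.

A = D + L + U where D = diag(7, -6, -5).
T_J = -D⁻¹(L+U): T[1,2] = -(5)/(-6) = +0.8333; T[1,1] = 0.
  T[0,:] = [+0.0000  -0.7143  -0.1429]
  T[1,:] = [-0.5000  +0.0000  +0.8333]
  T[2,:] = [+0.6000  +0.2000  +0.0000]
|λ(T)| sorted: 0.9041, 0.6158, 0.6158.
spectral radius ρ = 0.9041; 0.9041 < 1: convergent.

0.9041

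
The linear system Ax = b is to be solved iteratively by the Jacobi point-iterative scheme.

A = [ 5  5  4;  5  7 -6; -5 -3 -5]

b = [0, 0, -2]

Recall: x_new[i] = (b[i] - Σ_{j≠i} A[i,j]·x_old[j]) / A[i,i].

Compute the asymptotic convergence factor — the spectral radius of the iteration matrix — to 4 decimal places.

Diagonal D = diag(5, 7, -5); L, U strict lower/upper.
T_J = -D⁻¹(L+U): T[1,2] = -(-6)/(7) = +0.8571; T[1,1] = 0.
  T[0,:] = [+0.0000, -1.0000, -0.8000]
  T[1,:] = [-0.7143, +0.0000, +0.8571]
  T[2,:] = [-1.0000, -0.6000, +0.0000]
|roots of det(T-λI)|: 1.1959, 0.6558, 0.6558.
spectral radius ρ = 1.1959; 1.1959 > 1: divergent.

1.1959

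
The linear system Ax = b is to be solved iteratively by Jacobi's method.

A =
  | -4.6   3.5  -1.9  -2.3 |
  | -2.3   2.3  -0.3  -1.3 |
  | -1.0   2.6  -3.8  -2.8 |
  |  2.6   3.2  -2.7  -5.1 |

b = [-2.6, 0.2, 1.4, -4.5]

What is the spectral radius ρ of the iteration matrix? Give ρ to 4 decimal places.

1.3710

Let D = diag(-4.6, 2.3, -3.8, -5.1); L, U the strict triangles.
Jacobi: T = -D⁻¹(L+U), T[1,0] = -(-2.3)/(2.3) = +1.0000; T[1,1] = 0.
  T[0,:] = [+0.0000 +0.7609 -0.4130 -0.5000]
  T[1,:] = [+1.0000 +0.0000 +0.1304 +0.5652]
  T[2,:] = [-0.2632 +0.6842 +0.0000 -0.7368]
  T[3,:] = [+0.5098 +0.6275 -0.5294 +0.0000]
|eigenvalues of T|: 1.3710, 0.9047, 0.4457, 0.0207.
spectral radius ρ = 1.3710; 1.3710 > 1: divergent.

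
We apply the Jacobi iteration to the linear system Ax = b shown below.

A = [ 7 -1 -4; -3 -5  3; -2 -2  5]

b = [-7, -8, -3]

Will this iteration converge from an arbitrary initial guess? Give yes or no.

yes

Diagonal D = diag(7, -5, 5); L, U strict lower/upper.
Jacobi: T = -D⁻¹(L+U), T[0,1] = -(-1)/(7) = +0.1429; T[0,0] = 0.
  T[0,:] = [+0.0000 +0.1429 +0.5714]
  T[1,:] = [-0.6000 +0.0000 +0.6000]
  T[2,:] = [+0.4000 +0.4000 +0.0000]
|λ(T)| sorted: 0.7245, 0.3768, 0.3768.
ρ = 0.7245; 0.7245 < 1 ⇒ converges.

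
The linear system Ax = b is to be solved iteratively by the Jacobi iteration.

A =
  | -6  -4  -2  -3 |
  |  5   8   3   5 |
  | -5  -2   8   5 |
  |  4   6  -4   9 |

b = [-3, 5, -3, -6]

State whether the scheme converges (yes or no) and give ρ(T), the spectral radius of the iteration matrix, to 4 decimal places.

Let D = diag(-6, 8, 8, 9); L, U the strict triangles.
T_J = -D⁻¹(L+U): T[0,3] = -(-3)/(-6) = -0.5000; T[0,0] = 0.
  T[0,:] = [+0.0000  -0.6667  -0.3333  -0.5000]
  T[1,:] = [-0.6250  +0.0000  -0.3750  -0.6250]
  T[2,:] = [+0.6250  +0.2500  +0.0000  -0.6250]
  T[3,:] = [-0.4444  -0.6667  +0.4444  +0.0000]
|eigenvalues of T|: 1.1608, 0.7379, 0.7379, 0.6785.
spectral radius ρ = 1.1608; 1.1608 > 1 ⇒ diverges.

no, ρ = 1.1608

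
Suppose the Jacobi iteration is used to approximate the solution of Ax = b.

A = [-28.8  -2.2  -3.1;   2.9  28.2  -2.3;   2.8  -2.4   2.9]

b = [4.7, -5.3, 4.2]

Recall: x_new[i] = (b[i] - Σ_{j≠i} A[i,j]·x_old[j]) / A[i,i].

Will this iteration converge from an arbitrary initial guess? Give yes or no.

yes

Diagonal D = diag(-28.8, 28.2, 2.9); L, U strict lower/upper.
T_J = -D⁻¹(L+U): T[1,0] = -(2.9)/(28.2) = -0.1028; T[1,1] = 0.
  T[0,:] = [+0.0000  -0.0764  -0.1076]
  T[1,:] = [-0.1028  +0.0000  +0.0816]
  T[2,:] = [-0.9655  +0.8276  +0.0000]
|eigenvalues of T|: 0.4607, 0.3722, 0.0885.
ρ = 0.4607; 0.4607 < 1: convergent.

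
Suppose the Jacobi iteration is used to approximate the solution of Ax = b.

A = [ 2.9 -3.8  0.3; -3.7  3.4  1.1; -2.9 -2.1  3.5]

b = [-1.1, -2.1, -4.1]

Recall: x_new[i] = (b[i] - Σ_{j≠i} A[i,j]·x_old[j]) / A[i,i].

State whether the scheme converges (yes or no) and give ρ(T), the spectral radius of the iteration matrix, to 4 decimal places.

Write A = D+L+U with D = diag(2.9, 3.4, 3.5).
Jacobi: T = -D⁻¹(L+U), T[1,2] = -(1.1)/(3.4) = -0.3235; T[1,1] = 0.
  T[0,:] = [+0.0000, +1.3103, -0.1034]
  T[1,:] = [+1.0882, +0.0000, -0.3235]
  T[2,:] = [+0.8286, +0.6000, +0.0000]
|λ(T)| sorted: 1.2204, 0.7809, 0.4395.
spectral radius ρ = 1.2204; 1.2204 > 1, so it fails to converge.

no, ρ = 1.2204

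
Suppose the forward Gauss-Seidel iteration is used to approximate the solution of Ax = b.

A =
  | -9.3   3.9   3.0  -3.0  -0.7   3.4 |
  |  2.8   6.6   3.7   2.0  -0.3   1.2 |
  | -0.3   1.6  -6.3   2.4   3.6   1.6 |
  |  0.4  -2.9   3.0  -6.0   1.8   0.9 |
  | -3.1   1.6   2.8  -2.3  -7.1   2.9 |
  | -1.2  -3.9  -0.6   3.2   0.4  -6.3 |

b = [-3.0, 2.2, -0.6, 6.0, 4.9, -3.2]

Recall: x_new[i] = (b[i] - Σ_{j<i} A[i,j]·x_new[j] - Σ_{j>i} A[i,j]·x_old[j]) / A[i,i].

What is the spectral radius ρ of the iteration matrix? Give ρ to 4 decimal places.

Write A = D+L+U with D = diag(-9.3, 6.6, -6.3, -6, -7.1, -6.3).
T_GS = -(D+L)⁻¹U: row 0 first, T[0,5] = -(3.4)/(-9.3) = +0.3656; later rows by forward substitution.
  T[0,:] = [+0.0000  +0.4194  +0.3226  -0.3226  -0.0753  +0.3656]
  T[1,:] = [+0.0000  -0.1779  -0.6975  -0.1662  +0.0774  -0.3369]
  T[2,:] = [+0.0000  -0.0652  -0.1925  +0.3541  +0.5947  +0.1510]
  T[3,:] = [+0.0000  +0.0814  +0.2624  +0.2359  +0.5549  +0.4127]
  T[4,:] = [+0.0000  -0.2752  -0.4589  +0.1666  +0.1051  +0.0988]
  T[5,:] = [+0.0000  +0.0603  +0.4928  +0.2610  +0.1983  +0.3405]
|roots of det(T-λI)|: 0.9064, 0.5208, 0.5208, 0.1311, 0.0649, 0.0000.
ρ = 0.9064; 0.9064 < 1: convergent.

0.9064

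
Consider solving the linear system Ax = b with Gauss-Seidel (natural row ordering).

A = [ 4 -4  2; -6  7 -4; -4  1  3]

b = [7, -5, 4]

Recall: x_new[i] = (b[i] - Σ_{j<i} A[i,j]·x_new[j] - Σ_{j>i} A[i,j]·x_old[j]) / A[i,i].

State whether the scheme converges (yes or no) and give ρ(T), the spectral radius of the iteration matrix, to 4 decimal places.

Write A = D+L+U with D = diag(4, 7, 3).
GS T = -(D+L)⁻¹U: row 0 first, T[0,2] = -(2)/(4) = -0.5000; later rows by forward substitution.
  T[0,:] = [+0.0000  +1.0000  -0.5000]
  T[1,:] = [+0.0000  +0.8571  +0.1429]
  T[2,:] = [+0.0000  +1.0476  -0.7143]
|λ(T)| sorted: 0.9472, 0.8044, 0.0000.
ρ = 0.9472; 0.9472 < 1 ⇒ converges.

yes, ρ = 0.9472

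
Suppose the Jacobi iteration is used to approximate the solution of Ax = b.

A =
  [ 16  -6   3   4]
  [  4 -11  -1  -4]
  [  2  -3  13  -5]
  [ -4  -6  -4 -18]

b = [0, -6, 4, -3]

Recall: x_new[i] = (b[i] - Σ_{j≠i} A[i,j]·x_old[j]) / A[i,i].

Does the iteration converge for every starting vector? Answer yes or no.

Diagonal D = diag(16, -11, 13, -18); L, U strict lower/upper.
T_J = -D⁻¹(L+U): T[3,1] = -(-6)/(-18) = -0.3333; T[3,3] = 0.
  T[0,:] = [+0.0000, +0.3750, -0.1875, -0.2500]
  T[1,:] = [+0.3636, +0.0000, -0.0909, -0.3636]
  T[2,:] = [-0.1538, +0.2308, +0.0000, +0.3846]
  T[3,:] = [-0.2222, -0.3333, -0.2222, +0.0000]
|λ(T)| sorted: 0.6454, 0.3667, 0.2807, 0.2807.
ρ(T) = max|λ| = 0.6454; 0.6454 < 1, so it converges for any x₀.

yes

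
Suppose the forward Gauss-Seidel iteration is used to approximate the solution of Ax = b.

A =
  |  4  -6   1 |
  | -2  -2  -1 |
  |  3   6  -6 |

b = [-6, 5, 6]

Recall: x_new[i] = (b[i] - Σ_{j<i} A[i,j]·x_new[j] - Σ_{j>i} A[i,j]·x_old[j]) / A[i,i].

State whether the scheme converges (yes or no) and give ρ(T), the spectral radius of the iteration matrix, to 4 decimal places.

no, ρ = 1.6474

Diagonal D = diag(4, -2, -6); L, U strict lower/upper.
Gauss-Seidel: T = -(D+L)⁻¹U, row 0 first, T[0,1] = -(-6)/(4) = +1.5000; later rows by forward substitution.
  T[0,:] = [+0.0000, +1.5000, -0.2500]
  T[1,:] = [+0.0000, -1.5000, -0.2500]
  T[2,:] = [+0.0000, -0.7500, -0.3750]
|eigenvalues of T|: 1.6474, 0.2276, 0.0000.
ρ(T) = max|λ| = 1.6474; 1.6474 > 1: divergent.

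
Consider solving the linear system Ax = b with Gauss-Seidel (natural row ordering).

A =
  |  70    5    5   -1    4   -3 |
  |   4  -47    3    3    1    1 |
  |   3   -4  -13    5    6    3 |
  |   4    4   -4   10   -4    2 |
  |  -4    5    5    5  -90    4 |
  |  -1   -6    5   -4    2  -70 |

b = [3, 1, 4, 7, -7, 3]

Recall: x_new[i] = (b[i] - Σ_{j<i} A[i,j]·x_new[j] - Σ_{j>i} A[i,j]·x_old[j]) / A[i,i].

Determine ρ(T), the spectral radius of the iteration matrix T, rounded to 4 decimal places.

A = D + L + U where D = diag(70, -47, -13, 10, -90, -70).
T_GS = -(D+L)⁻¹U: row 0 first, T[0,2] = -(5)/(70) = -0.0714; later rows by forward substitution.
  T[0,:] = [+0.0000 -0.0714 -0.0714 +0.0143 -0.0571 +0.0429]
  T[1,:] = [+0.0000 -0.0061 +0.0578 +0.0650 +0.0164 +0.0249]
  T[2,:] = [+0.0000 -0.0146 -0.0343 +0.3679 +0.4433 +0.2330]
  T[3,:] = [+0.0000 +0.0252 -0.0082 +0.1154 +0.5936 -0.1339]
  T[4,:] = [+0.0000 +0.0034 +0.0040 +0.0298 +0.0611 +0.0494]
  T[5,:] = [+0.0000 -0.0008 -0.0058 +0.0148 -0.0011 +0.0230]
eigenvalue magnitudes: 0.2443, 0.1030, 0.1030, 0.0131, 0.0131, 0.0000.
ρ = 0.2443; 0.2443 < 1 ⇒ converges.

0.2443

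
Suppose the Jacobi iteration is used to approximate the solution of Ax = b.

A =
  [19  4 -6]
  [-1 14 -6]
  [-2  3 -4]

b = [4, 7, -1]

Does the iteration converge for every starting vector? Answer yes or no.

A = D + L + U where D = diag(19, 14, -4).
Jacobi T = -D⁻¹(L+U): T[0,2] = -(-6)/(19) = +0.3158; T[0,0] = 0.
  T[0,:] = [+0.0000 -0.2105 +0.3158]
  T[1,:] = [+0.0714 +0.0000 +0.4286]
  T[2,:] = [-0.5000 +0.7500 +0.0000]
moduli |λ_i(T)| = 0.5179, 0.3461, 0.3461.
ρ(T) = max|λ| = 0.5179; 0.5179 < 1, so it converges for any x₀.

yes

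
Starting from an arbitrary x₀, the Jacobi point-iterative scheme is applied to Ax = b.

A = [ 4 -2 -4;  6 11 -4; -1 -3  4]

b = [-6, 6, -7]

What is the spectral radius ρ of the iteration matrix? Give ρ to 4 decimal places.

0.8296

Split A = D + L + U, D = diag(4, 11, 4).
T_J = -D⁻¹(L+U): T[1,2] = -(-4)/(11) = +0.3636; T[1,1] = 0.
  T[0,:] = [+0.0000 +0.5000 +1.0000]
  T[1,:] = [-0.5455 +0.0000 +0.3636]
  T[2,:] = [+0.2500 +0.7500 +0.0000]
eigenvalue magnitudes: 0.8296, 0.6620, 0.6620.
ρ = 0.8296; 0.8296 < 1, so it converges for any x₀.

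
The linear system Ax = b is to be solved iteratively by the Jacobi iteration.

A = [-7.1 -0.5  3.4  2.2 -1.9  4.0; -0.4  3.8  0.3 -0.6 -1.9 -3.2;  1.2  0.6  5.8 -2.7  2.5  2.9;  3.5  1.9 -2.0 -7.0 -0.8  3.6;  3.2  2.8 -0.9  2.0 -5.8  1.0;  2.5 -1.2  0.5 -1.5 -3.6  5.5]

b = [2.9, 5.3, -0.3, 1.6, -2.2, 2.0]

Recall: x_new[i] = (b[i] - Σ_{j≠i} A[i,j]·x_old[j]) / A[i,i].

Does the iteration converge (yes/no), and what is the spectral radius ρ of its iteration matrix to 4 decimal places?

no, ρ = 1.1944

Write A = D+L+U with D = diag(-7.1, 3.8, 5.8, -7, -5.8, 5.5).
Jacobi T = -D⁻¹(L+U): T[0,4] = -(-1.9)/(-7.1) = -0.2676; T[0,0] = 0.
  T[0,:] = [+0.0000, -0.0704, +0.4789, +0.3099, -0.2676, +0.5634]
  T[1,:] = [+0.1053, +0.0000, -0.0789, +0.1579, +0.5000, +0.8421]
  T[2,:] = [-0.2069, -0.1034, +0.0000, +0.4655, -0.4310, -0.5000]
  T[3,:] = [+0.5000, +0.2714, -0.2857, +0.0000, -0.1143, +0.5143]
  T[4,:] = [+0.5517, +0.4828, -0.1552, +0.3448, +0.0000, +0.1724]
  T[5,:] = [-0.4545, +0.2182, -0.0909, +0.2727, +0.6545, +0.0000]
|eigenvalues of T|: 1.1944, 0.8725, 0.8725, 0.4414, 0.4414, 0.2621.
spectral radius ρ = 1.1944; 1.1944 > 1 ⇒ diverges.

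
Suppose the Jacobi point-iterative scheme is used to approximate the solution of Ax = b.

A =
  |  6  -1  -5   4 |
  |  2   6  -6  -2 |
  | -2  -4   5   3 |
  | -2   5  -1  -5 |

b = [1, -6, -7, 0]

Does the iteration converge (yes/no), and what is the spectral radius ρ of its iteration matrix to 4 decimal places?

Write A = D+L+U with D = diag(6, 6, 5, -5).
Jacobi T = -D⁻¹(L+U): T[2,1] = -(-4)/(5) = +0.8000; T[2,2] = 0.
  T[0,:] = [+0.0000  +0.1667  +0.8333  -0.6667]
  T[1,:] = [-0.3333  +0.0000  +1.0000  +0.3333]
  T[2,:] = [+0.4000  +0.8000  +0.0000  -0.6000]
  T[3,:] = [-0.4000  +1.0000  -0.2000  +0.0000]
|roots of det(T-λI)|: 1.3340, 0.9041, 0.9041, 0.4646.
spectral radius ρ = 1.3340; 1.3340 > 1 ⇒ diverges.

no, ρ = 1.3340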